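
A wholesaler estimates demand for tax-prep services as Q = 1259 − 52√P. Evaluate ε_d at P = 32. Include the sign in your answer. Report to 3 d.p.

-0.152

At P = 32, Q = 964.844.
dQ/dP = −52/(2√P) = -4.596.
ε = (dQ/dP)(P/Q) = (-4.596)(32/964.844).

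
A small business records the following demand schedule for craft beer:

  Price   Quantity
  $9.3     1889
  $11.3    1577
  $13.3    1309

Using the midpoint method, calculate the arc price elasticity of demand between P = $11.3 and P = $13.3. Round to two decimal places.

-1.14

At P = 11.3, Q = 1577; at P = 13.3, Q = 1309.
ΔQ = -268, ΔP = 2.0. Midpoints: P̄ = 12.30, Q̄ = 1443.0.
ε = (ΔQ/ΔP)(P̄/Q̄) = (-268/2.0)(12.30/1443.0).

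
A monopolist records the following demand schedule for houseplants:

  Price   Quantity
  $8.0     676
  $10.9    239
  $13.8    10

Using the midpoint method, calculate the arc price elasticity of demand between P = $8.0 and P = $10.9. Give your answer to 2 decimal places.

At P = 8.0, Q = 676; at P = 10.9, Q = 239.
ΔQ = -437, ΔP = 2.9. Midpoints: P̄ = 9.45, Q̄ = 457.5.
ε = (ΔQ/ΔP)(P̄/Q̄) = (-437/2.9)(9.45/457.5).

-3.11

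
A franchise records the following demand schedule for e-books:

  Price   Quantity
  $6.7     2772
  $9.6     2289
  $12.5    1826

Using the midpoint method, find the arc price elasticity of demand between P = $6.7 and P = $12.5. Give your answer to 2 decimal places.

At P = 6.7, Q = 2772; at P = 12.5, Q = 1826.
ΔQ = -946, ΔP = 5.8. Midpoints: P̄ = 9.60, Q̄ = 2299.0.
ε = (ΔQ/ΔP)(P̄/Q̄) = (-946/5.8)(9.60/2299.0).

-0.68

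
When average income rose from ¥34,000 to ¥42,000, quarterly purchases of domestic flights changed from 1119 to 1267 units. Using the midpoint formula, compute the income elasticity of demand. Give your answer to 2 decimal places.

ΔQ = 148, ΔI = 8000. Midpoints: Ī = 38,000, Q̄ = 1193.0.
ε_I = (ΔQ/ΔI)(Ī/Q̄) = (148/8000)(38000/1193.0).

0.59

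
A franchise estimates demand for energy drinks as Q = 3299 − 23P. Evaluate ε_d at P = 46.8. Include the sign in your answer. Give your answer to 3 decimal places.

-0.484

At P = 46.8, Q = 2222.600.
dQ/dP = −23.
ε = (dQ/dP)(P/Q) = (-23)(46.8/2222.600).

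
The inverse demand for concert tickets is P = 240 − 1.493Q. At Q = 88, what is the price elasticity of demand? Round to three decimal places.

At Q = 88, P = 240 − 1.493(88) = 108.62.
dP/dQ = −1.493, so dQ/dP = 1/(−1.493) = -0.670.
ε = (dQ/dP)(P/Q) = (-0.670)(108.62/88).

-0.827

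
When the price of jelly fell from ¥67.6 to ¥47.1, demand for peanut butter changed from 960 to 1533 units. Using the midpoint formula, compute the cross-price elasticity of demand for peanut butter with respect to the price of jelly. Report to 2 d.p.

ΔQ_x = 1533 − 960 = 573; ΔP_y = 47.1 − 67.6 = -20.5.
Midpoints: P̄_y = 57.35, Q̄_x = 1246.5.
ε_xy = (ΔQ_x/ΔP_y)(P̄_y/Q̄_x) = (573/-20.5)(57.35/1246.5).

-1.29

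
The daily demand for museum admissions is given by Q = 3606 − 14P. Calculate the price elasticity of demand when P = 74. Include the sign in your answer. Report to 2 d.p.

-0.40

At P = 74, Q = 2570.
dQ/dP = −14.
ε = (dQ/dP)(P/Q) = (-14)(74/2570).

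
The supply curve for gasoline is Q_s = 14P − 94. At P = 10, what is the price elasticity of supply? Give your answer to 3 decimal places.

At P = 10, Q_s = 46.
dQ_s/dP = 14.
ε_s = (dQ_s/dP)(P/Q_s) = (14)(10/46).

3.043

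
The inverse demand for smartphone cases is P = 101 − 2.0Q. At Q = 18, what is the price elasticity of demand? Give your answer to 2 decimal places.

-1.81

At Q = 18, P = 101 − 2.0(18) = 65.00.
dP/dQ = −2.0, so dQ/dP = 1/(−2.0) = -0.500.
ε = (dQ/dP)(P/Q) = (-0.500)(65.00/18).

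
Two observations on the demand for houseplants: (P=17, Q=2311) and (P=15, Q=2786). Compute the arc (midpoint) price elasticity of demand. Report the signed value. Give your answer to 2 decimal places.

ΔQ = 2786 − 2311 = 475; ΔP = 15 − 17 = -2.
Midpoints: P̄ = 16.00, Q̄ = 2548.5.
ε = (ΔQ/ΔP)(P̄/Q̄) = (475/-2)(16.00/2548.5).

-1.49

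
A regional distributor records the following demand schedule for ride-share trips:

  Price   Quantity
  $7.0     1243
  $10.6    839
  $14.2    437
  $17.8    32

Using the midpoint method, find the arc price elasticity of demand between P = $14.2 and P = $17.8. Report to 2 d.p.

-7.68

At P = 14.2, Q = 437; at P = 17.8, Q = 32.
ΔQ = -405, ΔP = 3.6. Midpoints: P̄ = 16.00, Q̄ = 234.5.
ε = (ΔQ/ΔP)(P̄/Q̄) = (-405/3.6)(16.00/234.5).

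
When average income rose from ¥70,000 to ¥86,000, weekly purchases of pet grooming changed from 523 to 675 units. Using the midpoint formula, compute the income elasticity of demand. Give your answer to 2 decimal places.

ΔQ = 152, ΔI = 16000. Midpoints: Ī = 78,000, Q̄ = 599.0.
ε_I = (ΔQ/ΔI)(Ī/Q̄) = (152/16000)(78000/599.0).

1.24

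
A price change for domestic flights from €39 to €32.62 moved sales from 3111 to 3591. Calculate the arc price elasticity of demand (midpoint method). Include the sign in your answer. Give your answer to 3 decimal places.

-0.804

ΔQ = 3591 − 3111 = 480; ΔP = 32.62 − 39 = -6.38.
Midpoints: P̄ = 35.81, Q̄ = 3351.0.
ε = (ΔQ/ΔP)(P̄/Q̄) = (480/-6.38)(35.81/3351.0).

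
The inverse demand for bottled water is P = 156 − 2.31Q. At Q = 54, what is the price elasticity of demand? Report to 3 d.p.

-0.251

At Q = 54, P = 156 − 2.31(54) = 31.26.
dP/dQ = −2.31, so dQ/dP = 1/(−2.31) = -0.433.
ε = (dQ/dP)(P/Q) = (-0.433)(31.26/54).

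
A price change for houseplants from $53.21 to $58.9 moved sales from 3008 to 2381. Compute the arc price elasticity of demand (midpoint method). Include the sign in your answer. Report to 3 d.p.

-2.292

ΔQ = 2381 − 3008 = -627; ΔP = 58.9 − 53.21 = 5.69.
Midpoints: P̄ = 56.05, Q̄ = 2694.5.
ε = (ΔQ/ΔP)(P̄/Q̄) = (-627/5.69)(56.05/2694.5).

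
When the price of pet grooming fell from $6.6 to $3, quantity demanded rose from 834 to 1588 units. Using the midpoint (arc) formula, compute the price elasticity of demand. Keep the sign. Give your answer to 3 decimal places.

-0.830

ΔQ = 1588 − 834 = 754; ΔP = 3 − 6.6 = -3.6.
Midpoints: P̄ = 4.80, Q̄ = 1211.0.
ε = (ΔQ/ΔP)(P̄/Q̄) = (754/-3.6)(4.80/1211.0).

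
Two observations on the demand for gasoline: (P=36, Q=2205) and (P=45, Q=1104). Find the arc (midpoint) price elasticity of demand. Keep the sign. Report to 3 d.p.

-2.995

ΔQ = 1104 − 2205 = -1101; ΔP = 45 − 36 = 9.
Midpoints: P̄ = 40.50, Q̄ = 1654.5.
ε = (ΔQ/ΔP)(P̄/Q̄) = (-1101/9)(40.50/1654.5).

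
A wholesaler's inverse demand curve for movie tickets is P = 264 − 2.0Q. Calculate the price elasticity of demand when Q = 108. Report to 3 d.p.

At Q = 108, P = 264 − 2.0(108) = 48.00.
dP/dQ = −2.0, so dQ/dP = 1/(−2.0) = -0.500.
ε = (dQ/dP)(P/Q) = (-0.500)(48.00/108).

-0.222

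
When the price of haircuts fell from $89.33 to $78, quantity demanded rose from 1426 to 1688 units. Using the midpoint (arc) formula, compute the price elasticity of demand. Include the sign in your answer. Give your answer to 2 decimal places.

-1.24

ΔQ = 1688 − 1426 = 262; ΔP = 78 − 89.33 = -11.33.
Midpoints: P̄ = 83.66, Q̄ = 1557.0.
ε = (ΔQ/ΔP)(P̄/Q̄) = (262/-11.33)(83.66/1557.0).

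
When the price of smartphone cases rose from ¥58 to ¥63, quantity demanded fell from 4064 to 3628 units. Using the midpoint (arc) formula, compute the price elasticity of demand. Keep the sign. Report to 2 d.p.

-1.37

ΔQ = 3628 − 4064 = -436; ΔP = 63 − 58 = 5.
Midpoints: P̄ = 60.50, Q̄ = 3846.0.
ε = (ΔQ/ΔP)(P̄/Q̄) = (-436/5)(60.50/3846.0).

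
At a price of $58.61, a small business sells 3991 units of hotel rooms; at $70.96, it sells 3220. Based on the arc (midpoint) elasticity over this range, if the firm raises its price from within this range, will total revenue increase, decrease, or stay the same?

decrease

Arc ε = (-771/12.35)(64.78/3605.5) ≈ -1.122.
|ε| = 1.12 > 1, so demand is elastic. A price rise therefore reduces total revenue.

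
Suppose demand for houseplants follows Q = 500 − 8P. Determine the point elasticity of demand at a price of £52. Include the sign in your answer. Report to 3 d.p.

At P = 52, Q = 84.
dQ/dP = −8.
ε = (dQ/dP)(P/Q) = (-8)(52/84).
|ε| > 1, so demand is elastic at this price.

-4.952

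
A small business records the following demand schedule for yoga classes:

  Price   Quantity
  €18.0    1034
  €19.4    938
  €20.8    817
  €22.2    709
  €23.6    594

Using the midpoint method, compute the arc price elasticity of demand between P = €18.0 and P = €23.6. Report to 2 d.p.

At P = 18.0, Q = 1034; at P = 23.6, Q = 594.
ΔQ = -440, ΔP = 5.6. Midpoints: P̄ = 20.80, Q̄ = 814.0.
ε = (ΔQ/ΔP)(P̄/Q̄) = (-440/5.6)(20.80/814.0).

-2.01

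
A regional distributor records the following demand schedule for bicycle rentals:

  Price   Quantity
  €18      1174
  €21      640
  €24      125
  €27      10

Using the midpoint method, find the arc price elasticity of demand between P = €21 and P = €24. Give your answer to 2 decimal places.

-10.10

At P = 21, Q = 640; at P = 24, Q = 125.
ΔQ = -515, ΔP = 3. Midpoints: P̄ = 22.50, Q̄ = 382.5.
ε = (ΔQ/ΔP)(P̄/Q̄) = (-515/3)(22.50/382.5).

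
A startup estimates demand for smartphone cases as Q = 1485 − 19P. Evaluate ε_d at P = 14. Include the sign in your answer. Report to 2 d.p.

-0.22

At P = 14, Q = 1219.
dQ/dP = −19.
ε = (dQ/dP)(P/Q) = (-19)(14/1219).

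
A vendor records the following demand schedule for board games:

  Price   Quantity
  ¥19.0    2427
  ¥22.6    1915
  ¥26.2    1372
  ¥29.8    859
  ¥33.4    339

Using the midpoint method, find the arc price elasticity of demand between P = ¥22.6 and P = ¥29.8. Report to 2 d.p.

-2.77

At P = 22.6, Q = 1915; at P = 29.8, Q = 859.
ΔQ = -1056, ΔP = 7.2. Midpoints: P̄ = 26.20, Q̄ = 1387.0.
ε = (ΔQ/ΔP)(P̄/Q̄) = (-1056/7.2)(26.20/1387.0).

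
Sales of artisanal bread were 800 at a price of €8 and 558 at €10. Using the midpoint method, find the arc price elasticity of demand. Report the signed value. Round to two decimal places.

-1.60

ΔQ = 558 − 800 = -242; ΔP = 10 − 8 = 2.
Midpoints: P̄ = 9.00, Q̄ = 679.0.
ε = (ΔQ/ΔP)(P̄/Q̄) = (-242/2)(9.00/679.0).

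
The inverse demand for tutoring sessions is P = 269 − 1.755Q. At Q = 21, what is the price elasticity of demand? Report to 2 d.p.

-6.30

At Q = 21, P = 269 − 1.755(21) = 232.15.
dP/dQ = −1.755, so dQ/dP = 1/(−1.755) = -0.570.
ε = (dQ/dP)(P/Q) = (-0.570)(232.15/21).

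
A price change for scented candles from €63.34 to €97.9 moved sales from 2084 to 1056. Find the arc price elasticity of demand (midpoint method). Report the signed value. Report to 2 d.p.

ΔQ = 1056 − 2084 = -1028; ΔP = 97.9 − 63.34 = 34.56.
Midpoints: P̄ = 80.62, Q̄ = 1570.0.
ε = (ΔQ/ΔP)(P̄/Q̄) = (-1028/34.56)(80.62/1570.0).

-1.53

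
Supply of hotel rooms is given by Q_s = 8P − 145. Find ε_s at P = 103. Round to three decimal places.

1.214

At P = 103, Q_s = 679.
dQ_s/dP = 8.
ε_s = (dQ_s/dP)(P/Q_s) = (8)(103/679).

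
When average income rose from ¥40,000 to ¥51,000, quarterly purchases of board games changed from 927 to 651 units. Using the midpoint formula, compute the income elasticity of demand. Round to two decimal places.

-1.45

ΔQ = -276, ΔI = 11000. Midpoints: Ī = 45,500, Q̄ = 789.0.
ε_I = (ΔQ/ΔI)(Ī/Q̄) = (-276/11000)(45500/789.0).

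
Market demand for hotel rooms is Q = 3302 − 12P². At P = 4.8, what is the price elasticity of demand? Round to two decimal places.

-0.18

At P = 4.8, Q = 3025.520.
dQ/dP = −24P = -115.200.
ε = (dQ/dP)(P/Q) = (-115.200)(4.8/3025.520).
|ε| < 1, so demand is inelastic at this price.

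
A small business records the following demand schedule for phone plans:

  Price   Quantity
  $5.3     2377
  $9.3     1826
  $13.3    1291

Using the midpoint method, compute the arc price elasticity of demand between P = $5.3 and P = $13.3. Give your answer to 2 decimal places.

At P = 5.3, Q = 2377; at P = 13.3, Q = 1291.
ΔQ = -1086, ΔP = 8.0. Midpoints: P̄ = 9.30, Q̄ = 1834.0.
ε = (ΔQ/ΔP)(P̄/Q̄) = (-1086/8.0)(9.30/1834.0).

-0.69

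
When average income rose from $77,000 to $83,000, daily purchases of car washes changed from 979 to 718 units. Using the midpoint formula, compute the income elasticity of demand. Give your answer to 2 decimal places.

ΔQ = -261, ΔI = 6000. Midpoints: Ī = 80,000, Q̄ = 848.5.
ε_I = (ΔQ/ΔI)(Ī/Q̄) = (-261/6000)(80000/848.5).
ε_I < 0, so the good is inferior.

-4.10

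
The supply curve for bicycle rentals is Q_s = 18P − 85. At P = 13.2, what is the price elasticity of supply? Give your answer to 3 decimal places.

1.557

At P = 13.2, Q_s = 152.60.
dQ_s/dP = 18.
ε_s = (dQ_s/dP)(P/Q_s) = (18)(13.2/152.60).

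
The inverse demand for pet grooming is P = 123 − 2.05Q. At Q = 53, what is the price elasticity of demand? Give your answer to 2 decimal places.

At Q = 53, P = 123 − 2.05(53) = 14.35.
dP/dQ = −2.05, so dQ/dP = 1/(−2.05) = -0.488.
ε = (dQ/dP)(P/Q) = (-0.488)(14.35/53).

-0.13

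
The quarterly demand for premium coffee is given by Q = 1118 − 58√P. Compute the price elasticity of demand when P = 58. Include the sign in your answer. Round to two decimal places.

-0.33

At P = 58, Q = 676.285.
dQ/dP = −58/(2√P) = -3.808.
ε = (dQ/dP)(P/Q) = (-3.808)(58/676.285).
|ε| < 1, so demand is inelastic at this price.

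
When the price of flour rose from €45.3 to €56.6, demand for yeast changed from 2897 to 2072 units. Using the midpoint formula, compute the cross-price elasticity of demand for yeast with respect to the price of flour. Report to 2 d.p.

-1.50

ΔQ_x = 2072 − 2897 = -825; ΔP_y = 56.6 − 45.3 = 11.3.
Midpoints: P̄_y = 50.95, Q̄_x = 2484.5.
ε_xy = (ΔQ_x/ΔP_y)(P̄_y/Q̄_x) = (-825/11.3)(50.95/2484.5).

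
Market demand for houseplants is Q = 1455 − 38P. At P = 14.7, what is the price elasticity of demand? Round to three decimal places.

At P = 14.7, Q = 896.400.
dQ/dP = −38.
ε = (dQ/dP)(P/Q) = (-38)(14.7/896.400).

-0.623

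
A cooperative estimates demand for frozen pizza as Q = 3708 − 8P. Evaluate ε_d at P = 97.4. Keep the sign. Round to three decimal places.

-0.266

At P = 97.4, Q = 2928.800.
dQ/dP = −8.
ε = (dQ/dP)(P/Q) = (-8)(97.4/2928.800).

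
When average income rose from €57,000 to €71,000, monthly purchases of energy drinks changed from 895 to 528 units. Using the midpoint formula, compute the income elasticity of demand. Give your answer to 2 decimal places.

ΔQ = -367, ΔI = 14000. Midpoints: Ī = 64,000, Q̄ = 711.5.
ε_I = (ΔQ/ΔI)(Ī/Q̄) = (-367/14000)(64000/711.5).

-2.36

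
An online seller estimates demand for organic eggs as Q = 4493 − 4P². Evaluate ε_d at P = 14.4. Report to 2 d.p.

-0.45

At P = 14.4, Q = 3663.560.
dQ/dP = −8P = -115.200.
ε = (dQ/dP)(P/Q) = (-115.200)(14.4/3663.560).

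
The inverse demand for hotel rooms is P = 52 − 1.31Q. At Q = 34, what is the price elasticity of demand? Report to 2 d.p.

At Q = 34, P = 52 − 1.31(34) = 7.46.
dP/dQ = −1.31, so dQ/dP = 1/(−1.31) = -0.763.
ε = (dQ/dP)(P/Q) = (-0.763)(7.46/34).

-0.17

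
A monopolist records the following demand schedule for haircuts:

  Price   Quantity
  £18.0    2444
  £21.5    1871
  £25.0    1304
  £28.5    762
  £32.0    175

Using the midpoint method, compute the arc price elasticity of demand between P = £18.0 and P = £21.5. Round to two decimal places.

-1.50

At P = 18.0, Q = 2444; at P = 21.5, Q = 1871.
ΔQ = -573, ΔP = 3.5. Midpoints: P̄ = 19.75, Q̄ = 2157.5.
ε = (ΔQ/ΔP)(P̄/Q̄) = (-573/3.5)(19.75/2157.5).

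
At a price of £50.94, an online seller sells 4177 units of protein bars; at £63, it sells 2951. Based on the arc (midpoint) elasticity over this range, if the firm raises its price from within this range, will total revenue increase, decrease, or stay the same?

Arc ε = (-1226/12.06)(56.97/3564.0) ≈ -1.625.
|ε| = 1.62 > 1, so demand is elastic. A price rise therefore reduces total revenue.

decrease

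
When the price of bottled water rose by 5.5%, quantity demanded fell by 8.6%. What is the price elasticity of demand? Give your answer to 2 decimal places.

-1.56

ε = %ΔQ / %ΔP = (-8.6)/(5.5) = -1.564.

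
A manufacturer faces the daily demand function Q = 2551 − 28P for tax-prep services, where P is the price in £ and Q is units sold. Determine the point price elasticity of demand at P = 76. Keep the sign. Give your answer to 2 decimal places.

-5.03

At P = 76, Q = 423.
dQ/dP = −28.
ε = (dQ/dP)(P/Q) = (-28)(76/423).
|ε| > 1, so demand is elastic at this price.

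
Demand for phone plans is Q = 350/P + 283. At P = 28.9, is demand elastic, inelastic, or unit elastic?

Q = 295.111, dQ/dP = -0.419.
ε = (dQ/dP)(P/Q) ≈ -0.041.
|ε| = 0.04 < 1.

inelastic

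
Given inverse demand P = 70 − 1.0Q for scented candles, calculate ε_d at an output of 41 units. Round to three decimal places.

At Q = 41, P = 70 − 1.0(41) = 29.00.
dP/dQ = −1.0, so dQ/dP = 1/(−1.0) = -1.000.
ε = (dQ/dP)(P/Q) = (-1.000)(29.00/41).

-0.707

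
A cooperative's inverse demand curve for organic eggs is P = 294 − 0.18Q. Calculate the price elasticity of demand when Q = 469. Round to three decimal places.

-2.483

At Q = 469, P = 294 − 0.18(469) = 209.58.
dP/dQ = −0.18, so dQ/dP = 1/(−0.18) = -5.556.
ε = (dQ/dP)(P/Q) = (-5.556)(209.58/469).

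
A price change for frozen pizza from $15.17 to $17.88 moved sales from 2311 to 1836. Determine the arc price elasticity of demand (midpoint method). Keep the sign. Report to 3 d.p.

-1.397

ΔQ = 1836 − 2311 = -475; ΔP = 17.88 − 15.17 = 2.71.
Midpoints: P̄ = 16.52, Q̄ = 2073.5.
ε = (ΔQ/ΔP)(P̄/Q̄) = (-475/2.71)(16.52/2073.5).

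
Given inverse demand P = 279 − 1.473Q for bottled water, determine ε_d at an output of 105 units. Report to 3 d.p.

At Q = 105, P = 279 − 1.473(105) = 124.33.
dP/dQ = −1.473, so dQ/dP = 1/(−1.473) = -0.679.
ε = (dQ/dP)(P/Q) = (-0.679)(124.33/105).

-0.804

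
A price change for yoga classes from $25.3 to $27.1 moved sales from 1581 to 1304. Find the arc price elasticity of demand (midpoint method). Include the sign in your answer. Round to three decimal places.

ΔQ = 1304 − 1581 = -277; ΔP = 27.1 − 25.3 = 1.8.
Midpoints: P̄ = 26.20, Q̄ = 1442.5.
ε = (ΔQ/ΔP)(P̄/Q̄) = (-277/1.8)(26.20/1442.5).

-2.795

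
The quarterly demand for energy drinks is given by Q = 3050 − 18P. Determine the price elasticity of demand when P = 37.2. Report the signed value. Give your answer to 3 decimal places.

-0.281

At P = 37.2, Q = 2380.400.
dQ/dP = −18.
ε = (dQ/dP)(P/Q) = (-18)(37.2/2380.400).
|ε| < 1, so demand is inelastic at this price.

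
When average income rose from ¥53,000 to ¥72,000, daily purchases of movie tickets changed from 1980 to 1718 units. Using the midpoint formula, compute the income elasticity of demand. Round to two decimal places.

-0.47

ΔQ = -262, ΔI = 19000. Midpoints: Ī = 62,500, Q̄ = 1849.0.
ε_I = (ΔQ/ΔI)(Ī/Q̄) = (-262/19000)(62500/1849.0).
ε_I < 0, so the good is inferior.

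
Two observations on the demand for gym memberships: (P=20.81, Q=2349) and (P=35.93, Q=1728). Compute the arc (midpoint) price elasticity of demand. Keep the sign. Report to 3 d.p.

-0.572

ΔQ = 1728 − 2349 = -621; ΔP = 35.93 − 20.81 = 15.12.
Midpoints: P̄ = 28.37, Q̄ = 2038.5.
ε = (ΔQ/ΔP)(P̄/Q̄) = (-621/15.12)(28.37/2038.5).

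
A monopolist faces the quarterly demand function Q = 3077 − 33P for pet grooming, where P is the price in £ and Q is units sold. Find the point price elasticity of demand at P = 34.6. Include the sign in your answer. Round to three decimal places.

At P = 34.6, Q = 1935.200.
dQ/dP = −33.
ε = (dQ/dP)(P/Q) = (-33)(34.6/1935.200).

-0.590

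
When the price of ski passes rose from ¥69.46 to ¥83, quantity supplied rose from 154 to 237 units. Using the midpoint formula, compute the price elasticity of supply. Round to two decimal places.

ΔQ = 237 − 154 = 83; ΔP = 83 − 69.46 = 13.54.
Midpoints: P̄ = 76.23, Q̄ = 195.5.
ε_s = (ΔQ/ΔP)(P̄/Q̄) = (83/13.54)(76.23/195.5).

2.39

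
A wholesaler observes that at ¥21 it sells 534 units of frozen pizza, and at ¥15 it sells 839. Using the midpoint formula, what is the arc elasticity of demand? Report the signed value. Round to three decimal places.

ΔQ = 839 − 534 = 305; ΔP = 15 − 21 = -6.
Midpoints: P̄ = 18.00, Q̄ = 686.5.
ε = (ΔQ/ΔP)(P̄/Q̄) = (305/-6)(18.00/686.5).

-1.333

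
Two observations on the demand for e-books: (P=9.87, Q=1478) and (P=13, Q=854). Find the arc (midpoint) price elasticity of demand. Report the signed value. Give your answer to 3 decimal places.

-1.955

ΔQ = 854 − 1478 = -624; ΔP = 13 − 9.87 = 3.13.
Midpoints: P̄ = 11.43, Q̄ = 1166.0.
ε = (ΔQ/ΔP)(P̄/Q̄) = (-624/3.13)(11.43/1166.0).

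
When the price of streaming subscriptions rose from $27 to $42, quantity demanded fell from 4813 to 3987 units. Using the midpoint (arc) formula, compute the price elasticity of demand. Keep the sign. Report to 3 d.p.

-0.432

ΔQ = 3987 − 4813 = -826; ΔP = 42 − 27 = 15.
Midpoints: P̄ = 34.50, Q̄ = 4400.0.
ε = (ΔQ/ΔP)(P̄/Q̄) = (-826/15)(34.50/4400.0).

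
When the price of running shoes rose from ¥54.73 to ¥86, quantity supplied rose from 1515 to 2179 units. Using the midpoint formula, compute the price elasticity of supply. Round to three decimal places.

0.809

ΔQ = 2179 − 1515 = 664; ΔP = 86 − 54.73 = 31.27.
Midpoints: P̄ = 70.36, Q̄ = 1847.0.
ε_s = (ΔQ/ΔP)(P̄/Q̄) = (664/31.27)(70.36/1847.0).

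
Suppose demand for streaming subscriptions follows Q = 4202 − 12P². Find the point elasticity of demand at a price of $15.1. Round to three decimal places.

-3.733

At P = 15.1, Q = 1465.880.
dQ/dP = −24P = -362.400.
ε = (dQ/dP)(P/Q) = (-362.400)(15.1/1465.880).
|ε| > 1, so demand is elastic at this price.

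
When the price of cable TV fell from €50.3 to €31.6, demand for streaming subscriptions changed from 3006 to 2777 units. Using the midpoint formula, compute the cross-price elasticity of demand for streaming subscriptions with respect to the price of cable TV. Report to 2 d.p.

0.17

ΔQ_x = 2777 − 3006 = -229; ΔP_y = 31.6 − 50.3 = -18.7.
Midpoints: P̄_y = 40.95, Q̄_x = 2891.5.
ε_xy = (ΔQ_x/ΔP_y)(P̄_y/Q̄_x) = (-229/-18.7)(40.95/2891.5).
ε_xy > 0, so the goods are substitutes.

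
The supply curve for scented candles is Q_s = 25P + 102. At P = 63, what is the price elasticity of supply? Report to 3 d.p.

At P = 63, Q_s = 1677.
dQ_s/dP = 25.
ε_s = (dQ_s/dP)(P/Q_s) = (25)(63/1677).

0.939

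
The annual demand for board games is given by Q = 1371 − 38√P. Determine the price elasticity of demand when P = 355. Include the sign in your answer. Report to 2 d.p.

-0.55

At P = 355, Q = 655.025.
dQ/dP = −38/(2√P) = -1.008.
ε = (dQ/dP)(P/Q) = (-1.008)(355/655.025).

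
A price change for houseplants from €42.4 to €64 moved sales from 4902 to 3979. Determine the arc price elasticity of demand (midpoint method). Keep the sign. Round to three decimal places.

-0.512

ΔQ = 3979 − 4902 = -923; ΔP = 64 − 42.4 = 21.6.
Midpoints: P̄ = 53.20, Q̄ = 4440.5.
ε = (ΔQ/ΔP)(P̄/Q̄) = (-923/21.6)(53.20/4440.5).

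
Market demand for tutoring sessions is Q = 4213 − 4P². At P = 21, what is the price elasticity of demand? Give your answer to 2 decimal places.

At P = 21, Q = 2449.
dQ/dP = −8P = -168.
ε = (dQ/dP)(P/Q) = (-168)(21/2449).

-1.44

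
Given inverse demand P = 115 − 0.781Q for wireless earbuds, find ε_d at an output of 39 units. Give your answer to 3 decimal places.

At Q = 39, P = 115 − 0.781(39) = 84.54.
dP/dQ = −0.781, so dQ/dP = 1/(−0.781) = -1.280.
ε = (dQ/dP)(P/Q) = (-1.280)(84.54/39).

-2.776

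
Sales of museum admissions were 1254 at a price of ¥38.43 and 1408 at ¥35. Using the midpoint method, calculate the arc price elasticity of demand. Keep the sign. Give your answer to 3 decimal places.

ΔQ = 1408 − 1254 = 154; ΔP = 35 − 38.43 = -3.43.
Midpoints: P̄ = 36.72, Q̄ = 1331.0.
ε = (ΔQ/ΔP)(P̄/Q̄) = (154/-3.43)(36.72/1331.0).

-1.238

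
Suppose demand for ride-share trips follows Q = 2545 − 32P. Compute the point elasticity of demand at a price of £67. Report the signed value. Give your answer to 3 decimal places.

-5.347

At P = 67, Q = 401.
dQ/dP = −32.
ε = (dQ/dP)(P/Q) = (-32)(67/401).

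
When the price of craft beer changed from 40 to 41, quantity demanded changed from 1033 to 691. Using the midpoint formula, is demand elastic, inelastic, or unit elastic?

elastic

Arc ε ≈ -16.068.
|ε| = 16.07 > 1.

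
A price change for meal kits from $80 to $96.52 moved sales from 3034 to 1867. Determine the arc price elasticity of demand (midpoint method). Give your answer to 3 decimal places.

ΔQ = 1867 − 3034 = -1167; ΔP = 96.52 − 80 = 16.52.
Midpoints: P̄ = 88.26, Q̄ = 2450.5.
ε = (ΔQ/ΔP)(P̄/Q̄) = (-1167/16.52)(88.26/2450.5).

-2.544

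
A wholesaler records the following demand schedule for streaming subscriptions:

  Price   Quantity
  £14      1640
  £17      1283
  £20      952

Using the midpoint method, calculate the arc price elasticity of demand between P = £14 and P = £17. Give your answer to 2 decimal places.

At P = 14, Q = 1640; at P = 17, Q = 1283.
ΔQ = -357, ΔP = 3. Midpoints: P̄ = 15.50, Q̄ = 1461.5.
ε = (ΔQ/ΔP)(P̄/Q̄) = (-357/3)(15.50/1461.5).

-1.26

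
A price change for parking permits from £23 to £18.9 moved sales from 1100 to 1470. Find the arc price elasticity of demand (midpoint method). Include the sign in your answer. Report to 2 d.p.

-1.47

ΔQ = 1470 − 1100 = 370; ΔP = 18.9 − 23 = -4.1.
Midpoints: P̄ = 20.95, Q̄ = 1285.0.
ε = (ΔQ/ΔP)(P̄/Q̄) = (370/-4.1)(20.95/1285.0).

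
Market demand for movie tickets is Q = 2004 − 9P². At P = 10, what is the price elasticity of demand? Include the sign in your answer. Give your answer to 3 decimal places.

-1.630

At P = 10, Q = 1104.
dQ/dP = −18P = -180.
ε = (dQ/dP)(P/Q) = (-180)(10/1104).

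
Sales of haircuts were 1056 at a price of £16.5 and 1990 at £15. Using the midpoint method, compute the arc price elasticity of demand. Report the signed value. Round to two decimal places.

ΔQ = 1990 − 1056 = 934; ΔP = 15 − 16.5 = -1.5.
Midpoints: P̄ = 15.75, Q̄ = 1523.0.
ε = (ΔQ/ΔP)(P̄/Q̄) = (934/-1.5)(15.75/1523.0).

-6.44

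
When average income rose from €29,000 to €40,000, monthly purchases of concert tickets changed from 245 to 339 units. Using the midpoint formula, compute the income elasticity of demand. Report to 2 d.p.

ΔQ = 94, ΔI = 11000. Midpoints: Ī = 34,500, Q̄ = 292.0.
ε_I = (ΔQ/ΔI)(Ī/Q̄) = (94/11000)(34500/292.0).

1.01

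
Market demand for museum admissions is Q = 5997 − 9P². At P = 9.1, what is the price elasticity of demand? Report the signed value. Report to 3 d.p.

At P = 9.1, Q = 5251.710.
dQ/dP = −18P = -163.800.
ε = (dQ/dP)(P/Q) = (-163.800)(9.1/5251.710).

-0.284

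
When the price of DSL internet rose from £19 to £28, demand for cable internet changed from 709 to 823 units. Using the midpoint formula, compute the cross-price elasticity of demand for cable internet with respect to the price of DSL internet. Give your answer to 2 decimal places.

ΔQ_x = 823 − 709 = 114; ΔP_y = 28 − 19 = 9.
Midpoints: P̄_y = 23.50, Q̄_x = 766.0.
ε_xy = (ΔQ_x/ΔP_y)(P̄_y/Q̄_x) = (114/9)(23.50/766.0).
ε_xy > 0, so the goods are substitutes.

0.39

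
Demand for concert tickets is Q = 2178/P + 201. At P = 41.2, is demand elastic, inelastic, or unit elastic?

Q = 253.864, dQ/dP = -1.283.
ε = (dQ/dP)(P/Q) ≈ -0.208.
|ε| = 0.21 < 1.

inelastic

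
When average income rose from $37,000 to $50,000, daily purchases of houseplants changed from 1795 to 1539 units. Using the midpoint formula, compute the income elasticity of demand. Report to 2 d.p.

ΔQ = -256, ΔI = 13000. Midpoints: Ī = 43,500, Q̄ = 1667.0.
ε_I = (ΔQ/ΔI)(Ī/Q̄) = (-256/13000)(43500/1667.0).
ε_I < 0, so the good is inferior.

-0.51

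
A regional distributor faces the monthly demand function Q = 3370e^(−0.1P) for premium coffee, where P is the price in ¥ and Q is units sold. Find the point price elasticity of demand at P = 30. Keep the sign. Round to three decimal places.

-3.000

At P = 30, Q = 167.782.
dQ/dP = −0.1·3370e^(−0.1P) = −0.1Q = -16.778.
ε = (dQ/dP)(P/Q) = (-16.778)(30/167.782).
|ε| > 1, so demand is elastic at this price.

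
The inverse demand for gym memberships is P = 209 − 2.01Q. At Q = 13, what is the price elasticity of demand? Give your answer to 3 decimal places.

-6.998

At Q = 13, P = 209 − 2.01(13) = 182.87.
dP/dQ = −2.01, so dQ/dP = 1/(−2.01) = -0.498.
ε = (dQ/dP)(P/Q) = (-0.498)(182.87/13).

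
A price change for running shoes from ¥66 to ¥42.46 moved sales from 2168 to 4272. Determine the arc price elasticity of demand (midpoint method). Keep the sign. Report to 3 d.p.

-1.505

ΔQ = 4272 − 2168 = 2104; ΔP = 42.46 − 66 = -23.54.
Midpoints: P̄ = 54.23, Q̄ = 3220.0.
ε = (ΔQ/ΔP)(P̄/Q̄) = (2104/-23.54)(54.23/3220.0).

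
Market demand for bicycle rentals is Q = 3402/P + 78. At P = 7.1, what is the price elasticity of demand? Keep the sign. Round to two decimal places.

At P = 7.1, Q = 557.155.
dQ/dP = −3402/P² = -67.487.
ε = (dQ/dP)(P/Q) = (-67.487)(7.1/557.155).
|ε| < 1, so demand is inelastic at this price.

-0.86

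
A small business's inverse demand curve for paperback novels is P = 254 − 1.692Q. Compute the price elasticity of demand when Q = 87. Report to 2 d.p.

At Q = 87, P = 254 − 1.692(87) = 106.80.
dP/dQ = −1.692, so dQ/dP = 1/(−1.692) = -0.591.
ε = (dQ/dP)(P/Q) = (-0.591)(106.80/87).

-0.73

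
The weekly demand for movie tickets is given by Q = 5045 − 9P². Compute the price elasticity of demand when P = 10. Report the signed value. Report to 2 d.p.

At P = 10, Q = 4145.
dQ/dP = −18P = -180.
ε = (dQ/dP)(P/Q) = (-180)(10/4145).

-0.43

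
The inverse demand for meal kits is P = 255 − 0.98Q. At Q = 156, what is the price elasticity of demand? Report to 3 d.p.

-0.668

At Q = 156, P = 255 − 0.98(156) = 102.12.
dP/dQ = −0.98, so dQ/dP = 1/(−0.98) = -1.020.
ε = (dQ/dP)(P/Q) = (-1.020)(102.12/156).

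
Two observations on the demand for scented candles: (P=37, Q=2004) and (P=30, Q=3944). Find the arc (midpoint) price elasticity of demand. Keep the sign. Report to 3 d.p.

-3.122

ΔQ = 3944 − 2004 = 1940; ΔP = 30 − 37 = -7.
Midpoints: P̄ = 33.50, Q̄ = 2974.0.
ε = (ΔQ/ΔP)(P̄/Q̄) = (1940/-7)(33.50/2974.0).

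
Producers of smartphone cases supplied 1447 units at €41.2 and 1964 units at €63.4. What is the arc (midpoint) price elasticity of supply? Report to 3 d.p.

0.714

ΔQ = 1964 − 1447 = 517; ΔP = 63.4 − 41.2 = 22.2.
Midpoints: P̄ = 52.30, Q̄ = 1705.5.
ε_s = (ΔQ/ΔP)(P̄/Q̄) = (517/22.2)(52.30/1705.5).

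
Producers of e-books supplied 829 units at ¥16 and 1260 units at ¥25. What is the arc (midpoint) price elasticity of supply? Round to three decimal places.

0.940

ΔQ = 1260 − 829 = 431; ΔP = 25 − 16 = 9.
Midpoints: P̄ = 20.50, Q̄ = 1044.5.
ε_s = (ΔQ/ΔP)(P̄/Q̄) = (431/9)(20.50/1044.5).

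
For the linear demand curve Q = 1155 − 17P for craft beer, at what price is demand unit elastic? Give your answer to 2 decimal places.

For linear demand Q = a − bP, ε = −bP/(a − bP). |ε| = 1 when bP = a − bP, i.e. P = a/(2b).
P = 1155/(2·17) = 1155/34 = 33.9706.

33.97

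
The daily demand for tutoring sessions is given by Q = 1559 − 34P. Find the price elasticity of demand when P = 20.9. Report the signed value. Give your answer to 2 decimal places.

-0.84

At P = 20.9, Q = 848.400.
dQ/dP = −34.
ε = (dQ/dP)(P/Q) = (-34)(20.9/848.400).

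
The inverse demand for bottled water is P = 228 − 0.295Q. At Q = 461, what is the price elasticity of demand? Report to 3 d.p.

At Q = 461, P = 228 − 0.295(461) = 92.00.
dP/dQ = −0.295, so dQ/dP = 1/(−0.295) = -3.390.
ε = (dQ/dP)(P/Q) = (-3.390)(92.00/461).

-0.677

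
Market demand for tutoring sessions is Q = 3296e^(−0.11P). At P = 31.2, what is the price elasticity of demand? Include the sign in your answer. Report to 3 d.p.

At P = 31.2, Q = 106.534.
dQ/dP = −0.11·3296e^(−0.11P) = −0.11Q = -11.719.
ε = (dQ/dP)(P/Q) = (-11.719)(31.2/106.534).

-3.432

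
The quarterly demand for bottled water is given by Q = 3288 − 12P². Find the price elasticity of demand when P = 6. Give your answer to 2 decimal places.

-0.30

At P = 6, Q = 2856.
dQ/dP = −24P = -144.
ε = (dQ/dP)(P/Q) = (-144)(6/2856).
|ε| < 1, so demand is inelastic at this price.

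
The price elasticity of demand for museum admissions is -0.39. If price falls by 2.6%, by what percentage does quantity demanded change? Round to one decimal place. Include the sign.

%ΔQ ≈ ε × %ΔP = (-0.39)(-2.6%) = 1.01%.

1.0%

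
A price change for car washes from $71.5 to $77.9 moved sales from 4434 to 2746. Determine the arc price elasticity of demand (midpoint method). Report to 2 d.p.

-5.49

ΔQ = 2746 − 4434 = -1688; ΔP = 77.9 − 71.5 = 6.4.
Midpoints: P̄ = 74.70, Q̄ = 3590.0.
ε = (ΔQ/ΔP)(P̄/Q̄) = (-1688/6.4)(74.70/3590.0).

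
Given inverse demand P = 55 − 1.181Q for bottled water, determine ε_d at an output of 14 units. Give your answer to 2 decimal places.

-2.33

At Q = 14, P = 55 − 1.181(14) = 38.47.
dP/dQ = −1.181, so dQ/dP = 1/(−1.181) = -0.847.
ε = (dQ/dP)(P/Q) = (-0.847)(38.47/14).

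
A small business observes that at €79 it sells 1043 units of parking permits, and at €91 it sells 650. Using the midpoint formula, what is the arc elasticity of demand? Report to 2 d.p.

ΔQ = 650 − 1043 = -393; ΔP = 91 − 79 = 12.
Midpoints: P̄ = 85.00, Q̄ = 846.5.
ε = (ΔQ/ΔP)(P̄/Q̄) = (-393/12)(85.00/846.5).

-3.29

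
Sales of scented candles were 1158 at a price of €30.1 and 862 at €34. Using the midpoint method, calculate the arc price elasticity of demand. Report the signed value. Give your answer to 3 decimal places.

ΔQ = 862 − 1158 = -296; ΔP = 34 − 30.1 = 3.9.
Midpoints: P̄ = 32.05, Q̄ = 1010.0.
ε = (ΔQ/ΔP)(P̄/Q̄) = (-296/3.9)(32.05/1010.0).

-2.408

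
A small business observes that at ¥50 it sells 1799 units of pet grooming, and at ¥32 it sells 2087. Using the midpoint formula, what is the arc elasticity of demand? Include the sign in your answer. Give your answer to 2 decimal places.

ΔQ = 2087 − 1799 = 288; ΔP = 32 − 50 = -18.
Midpoints: P̄ = 41.00, Q̄ = 1943.0.
ε = (ΔQ/ΔP)(P̄/Q̄) = (288/-18)(41.00/1943.0).

-0.34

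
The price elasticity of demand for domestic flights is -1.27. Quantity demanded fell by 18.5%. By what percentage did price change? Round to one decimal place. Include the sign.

%ΔP ≈ %ΔQ / ε = (-18.5%)/(-1.27) = 14.57%.

14.6%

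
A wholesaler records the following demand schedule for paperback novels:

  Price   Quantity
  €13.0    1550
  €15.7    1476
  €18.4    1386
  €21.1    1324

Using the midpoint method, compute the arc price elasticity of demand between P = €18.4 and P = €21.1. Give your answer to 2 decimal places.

-0.33

At P = 18.4, Q = 1386; at P = 21.1, Q = 1324.
ΔQ = -62, ΔP = 2.7. Midpoints: P̄ = 19.75, Q̄ = 1355.0.
ε = (ΔQ/ΔP)(P̄/Q̄) = (-62/2.7)(19.75/1355.0).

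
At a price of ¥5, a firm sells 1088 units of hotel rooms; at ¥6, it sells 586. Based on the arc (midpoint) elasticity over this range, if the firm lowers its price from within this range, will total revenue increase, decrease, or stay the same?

increase

Arc ε = (-502/1)(5.50/837.0) ≈ -3.299.
|ε| = 3.30 > 1, so demand is elastic. A price cut therefore raises total revenue.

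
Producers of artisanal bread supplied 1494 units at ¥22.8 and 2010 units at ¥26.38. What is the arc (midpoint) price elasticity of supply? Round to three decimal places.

2.023

ΔQ = 2010 − 1494 = 516; ΔP = 26.38 − 22.8 = 3.58.
Midpoints: P̄ = 24.59, Q̄ = 1752.0.
ε_s = (ΔQ/ΔP)(P̄/Q̄) = (516/3.58)(24.59/1752.0).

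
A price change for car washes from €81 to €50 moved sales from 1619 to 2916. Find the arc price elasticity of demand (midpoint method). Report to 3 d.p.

-1.209

ΔQ = 2916 − 1619 = 1297; ΔP = 50 − 81 = -31.
Midpoints: P̄ = 65.50, Q̄ = 2267.5.
ε = (ΔQ/ΔP)(P̄/Q̄) = (1297/-31)(65.50/2267.5).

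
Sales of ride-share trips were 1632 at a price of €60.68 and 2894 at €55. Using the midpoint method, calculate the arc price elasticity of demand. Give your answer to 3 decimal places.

ΔQ = 2894 − 1632 = 1262; ΔP = 55 − 60.68 = -5.68.
Midpoints: P̄ = 57.84, Q̄ = 2263.0.
ε = (ΔQ/ΔP)(P̄/Q̄) = (1262/-5.68)(57.84/2263.0).

-5.679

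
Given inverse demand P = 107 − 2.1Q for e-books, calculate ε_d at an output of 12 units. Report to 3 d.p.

-3.246

At Q = 12, P = 107 − 2.1(12) = 81.80.
dP/dQ = −2.1, so dQ/dP = 1/(−2.1) = -0.476.
ε = (dQ/dP)(P/Q) = (-0.476)(81.80/12).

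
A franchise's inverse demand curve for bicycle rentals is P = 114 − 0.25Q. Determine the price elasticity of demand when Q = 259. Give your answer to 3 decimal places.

-0.761

At Q = 259, P = 114 − 0.25(259) = 49.25.
dP/dQ = −0.25, so dQ/dP = 1/(−0.25) = -4.000.
ε = (dQ/dP)(P/Q) = (-4.000)(49.25/259).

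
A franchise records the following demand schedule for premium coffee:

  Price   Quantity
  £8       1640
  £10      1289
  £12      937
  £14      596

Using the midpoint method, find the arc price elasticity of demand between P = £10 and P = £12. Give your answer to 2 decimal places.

-1.74

At P = 10, Q = 1289; at P = 12, Q = 937.
ΔQ = -352, ΔP = 2. Midpoints: P̄ = 11.00, Q̄ = 1113.0.
ε = (ΔQ/ΔP)(P̄/Q̄) = (-352/2)(11.00/1113.0).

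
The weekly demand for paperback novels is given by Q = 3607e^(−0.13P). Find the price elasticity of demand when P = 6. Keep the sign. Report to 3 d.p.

At P = 6, Q = 1653.470.
dQ/dP = −0.13·3607e^(−0.13P) = −0.13Q = -214.951.
ε = (dQ/dP)(P/Q) = (-214.951)(6/1653.470).
|ε| < 1, so demand is inelastic at this price.

-0.780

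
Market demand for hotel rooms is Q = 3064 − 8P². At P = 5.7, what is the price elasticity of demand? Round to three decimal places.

At P = 5.7, Q = 2804.080.
dQ/dP = −16P = -91.200.
ε = (dQ/dP)(P/Q) = (-91.200)(5.7/2804.080).

-0.185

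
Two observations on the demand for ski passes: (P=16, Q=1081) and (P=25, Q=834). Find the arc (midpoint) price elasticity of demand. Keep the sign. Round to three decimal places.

ΔQ = 834 − 1081 = -247; ΔP = 25 − 16 = 9.
Midpoints: P̄ = 20.50, Q̄ = 957.5.
ε = (ΔQ/ΔP)(P̄/Q̄) = (-247/9)(20.50/957.5).

-0.588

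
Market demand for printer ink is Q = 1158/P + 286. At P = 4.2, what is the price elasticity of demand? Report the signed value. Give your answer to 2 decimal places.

-0.49

At P = 4.2, Q = 561.714.
dQ/dP = −1158/P² = -65.646.
ε = (dQ/dP)(P/Q) = (-65.646)(4.2/561.714).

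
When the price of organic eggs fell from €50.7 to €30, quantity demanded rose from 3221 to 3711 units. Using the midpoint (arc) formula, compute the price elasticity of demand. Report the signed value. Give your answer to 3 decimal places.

-0.276

ΔQ = 3711 − 3221 = 490; ΔP = 30 − 50.7 = -20.7.
Midpoints: P̄ = 40.35, Q̄ = 3466.0.
ε = (ΔQ/ΔP)(P̄/Q̄) = (490/-20.7)(40.35/3466.0).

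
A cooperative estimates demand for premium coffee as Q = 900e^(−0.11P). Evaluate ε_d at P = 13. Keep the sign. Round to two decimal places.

-1.43

At P = 13, Q = 215.378.
dQ/dP = −0.11·900e^(−0.11P) = −0.11Q = -23.692.
ε = (dQ/dP)(P/Q) = (-23.692)(13/215.378).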